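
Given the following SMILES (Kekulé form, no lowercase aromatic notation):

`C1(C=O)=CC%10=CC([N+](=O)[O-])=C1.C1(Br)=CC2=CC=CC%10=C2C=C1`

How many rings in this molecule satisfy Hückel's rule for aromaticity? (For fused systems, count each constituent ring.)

The SMILES encodes a six-membered carbon ring with three alternating C=C double bonds; two fused six-membered carbon rings, each with three alternating C=C double bonds.
The 6-membered ring is planar and fully conjugated; 3 ring double bonds give 6 π electrons. 6 = 4(1)+2, so it is aromatic (benzene).
The fused 6/6-membered bicyclic is a single π system with 10 sp² atoms and 10 π electrons from ring double bonds. 10 = 4(2)+2, so the system is aromatic and both rings count as aromatic (naphthalene).
3 of the 3 rings are aromatic. Total: 3.

3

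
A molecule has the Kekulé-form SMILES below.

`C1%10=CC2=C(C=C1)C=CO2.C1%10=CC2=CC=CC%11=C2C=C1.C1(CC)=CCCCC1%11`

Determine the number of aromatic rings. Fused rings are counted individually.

The SMILES encodes a six-membered carbon ring with three alternating C=C double bonds, fused to a five-membered ring containing one oxygen and two C=C double bonds; two fused six-membered carbon rings, each with three alternating C=C double bonds; a six-membered carbon ring with one C=C double bond.
The fused 6/5-membered bicyclic (with one oxygen) is a single π system with 9 sp² atoms and 10 π electrons from ring double bonds plus a heteroatom lone pair. 10 = 4(2)+2, so the system is aromatic and both rings count as aromatic (benzofuran).
The fused 6/6-membered bicyclic is a single π system with 10 sp² atoms and 10 π electrons from ring double bonds. 10 = 4(2)+2, so the system is aromatic and both rings count as aromatic (naphthalene).
The 6-membered ring has four sp³ carbons, so it is not fully conjugated — not aromatic (cyclohexene).
4 of the 5 rings are aromatic. Total: 4.

4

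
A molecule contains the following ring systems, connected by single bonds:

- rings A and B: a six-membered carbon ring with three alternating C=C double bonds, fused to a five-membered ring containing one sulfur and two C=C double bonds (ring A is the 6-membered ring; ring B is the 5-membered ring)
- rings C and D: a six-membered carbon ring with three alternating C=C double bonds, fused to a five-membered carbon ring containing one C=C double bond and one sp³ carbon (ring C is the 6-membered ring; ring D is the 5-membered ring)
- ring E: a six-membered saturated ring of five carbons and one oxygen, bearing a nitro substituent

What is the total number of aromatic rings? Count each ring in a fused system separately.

Rings A and B form a fused bicyclic system (with one sulfur) with 9 sp² atoms and 10 π electrons from ring double bonds plus a heteroatom lone pair. 10 = 4(2)+2, so the system is aromatic and both rings count as aromatic (benzothiophene).
Ring C is fully conjugated (every ring atom contributes a p orbital); 3 ring double bonds give 6 π electrons. That satisfies 4n+2 with n=1, so ring C is aromatic (benzene ring).
Ring D has one sp³ carbon, so it is not fully conjugated — not aromatic (cyclopentene ring).
Ring E has only sp³ atoms, so it is not fully conjugated — not aromatic (tetrahydropyran).
Aromatic: A, B, C. Total: 3.

3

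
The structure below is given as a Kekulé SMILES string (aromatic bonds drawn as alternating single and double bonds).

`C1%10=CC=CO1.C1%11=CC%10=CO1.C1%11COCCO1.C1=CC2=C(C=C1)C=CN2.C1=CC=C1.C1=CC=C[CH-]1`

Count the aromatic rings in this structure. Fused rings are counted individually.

The SMILES encodes a five-membered ring of four carbons and one oxygen, with two C=C double bonds; a five-membered ring of four carbons and one oxygen, with two C=C double bonds; a six-membered saturated ring with oxygens at positions 1 and 4; a six-membered carbon ring with three alternating C=C double bonds, fused to a five-membered ring containing one N–H nitrogen and two C=C double bonds; a four-membered carbon ring with two alternating C=C double bonds; a five-membered all-carbon ring bearing a negative charge on one carbon, with two C=C double bonds.
The 5-membered ring with one oxygen is planar and fully conjugated; 2 ring double bonds (4 π electrons) plus a heteroatom lone pair (2) give 6 π electrons. 6 = 4(1)+2, so it is aromatic (furan).
The second 5-membered ring with one oxygen is fully conjugated (every ring atom contributes a p orbital); 2 ring double bonds (4 π electrons) plus a heteroatom lone pair (2) give 6 π electrons. Since 6 = 4n+2 (n=1), it is aromatic (furan).
The 6-membered ring with two oxygens (1,4) has only sp³ atoms, so it is not fully conjugated — not aromatic (1,4-dioxane).
The fused 6/5-membered bicyclic (with one N–H) is a single π system with 9 sp² atoms and 10 π electrons from ring double bonds plus a heteroatom lone pair. 10 = 4(2)+2, so the system is aromatic and both rings count as aromatic (indole).
The 4-membered ring has only sp² ring atoms; a planar conformation would have a fully conjugated π system of 4 electrons. But 4 = 4(1), which is 4n not 4n+2, so it is not aromatic (cyclobutadiene) — cyclobutadiene is antiaromatic and distorts to a rectangle.
The 5-membered ring is fully conjugated (every ring atom contributes a p orbital); 2 ring double bonds (4 π electrons) plus the carbanion lone pair (2) give 6 π electrons. That satisfies 4n+2 with n=1, so it is aromatic (cyclopentadienyl anion).
5 of the 7 rings are aromatic. Total: 5.

5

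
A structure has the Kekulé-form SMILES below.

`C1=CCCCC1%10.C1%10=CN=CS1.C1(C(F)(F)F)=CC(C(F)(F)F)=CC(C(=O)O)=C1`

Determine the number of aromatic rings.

The SMILES encodes a six-membered carbon ring with one C=C double bond; a five-membered ring with a sulfur at position 1 and a nitrogen at position 3 (in a C=N bond), with two double bonds; a six-membered carbon ring with three alternating C=C double bonds.
The 6-membered ring has four sp³ carbons, so it is not fully conjugated — not aromatic (cyclohexene).
The 5-membered ring with one sulfur and one =N– is planar and fully conjugated; 2 ring double bonds (4 π electrons) plus a heteroatom lone pair (2) give 6 π electrons. That satisfies 4n+2 with n=1, so it is aromatic (thiazole).
The second 6-membered ring is planar and fully conjugated; 3 ring double bonds give 6 π electrons. Since 6 = 4n+2 (n=1), it is aromatic (benzene).
2 of the 3 rings are aromatic. Total: 2.

2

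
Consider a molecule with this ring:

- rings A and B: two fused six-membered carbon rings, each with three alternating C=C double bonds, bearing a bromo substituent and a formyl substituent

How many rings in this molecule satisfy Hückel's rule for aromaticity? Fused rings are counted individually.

Rings A and B form a fused bicyclic system with 10 sp² atoms and 10 π electrons from ring double bonds. 10 = 4(2)+2, so the system is aromatic and both rings count as aromatic (naphthalene).
Aromatic: A, B. Total: 2.

2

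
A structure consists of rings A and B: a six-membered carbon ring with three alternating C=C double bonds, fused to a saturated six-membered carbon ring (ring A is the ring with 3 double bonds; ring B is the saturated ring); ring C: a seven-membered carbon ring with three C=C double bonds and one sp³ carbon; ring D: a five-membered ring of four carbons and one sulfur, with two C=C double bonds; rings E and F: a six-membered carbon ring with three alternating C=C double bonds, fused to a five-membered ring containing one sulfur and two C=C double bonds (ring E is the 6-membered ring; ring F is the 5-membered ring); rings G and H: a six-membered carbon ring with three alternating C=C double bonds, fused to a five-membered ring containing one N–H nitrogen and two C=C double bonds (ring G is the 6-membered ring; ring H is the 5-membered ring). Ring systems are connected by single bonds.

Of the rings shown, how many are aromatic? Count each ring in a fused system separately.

6

Ring A has a continuous p-orbital overlap around the ring; 3 ring double bonds give 6 π electrons. Since 6 = 4n+2 (n=1), ring A is aromatic (benzene ring).
Ring B has four sp³ carbons, so it is not fully conjugated — not aromatic (cyclohexane ring).
Ring C has one sp³ carbon, so it is not fully conjugated — not aromatic (cycloheptatriene).
Ring D has a continuous p-orbital overlap around the ring; 2 ring double bonds (4 π electrons) plus a heteroatom lone pair (2) give 6 π electrons. 6 = 4(1)+2, so ring D is aromatic (thiophene).
Rings E and F form a fused bicyclic system (with one sulfur) with 9 sp² atoms and 10 π electrons from ring double bonds plus a heteroatom lone pair. 10 = 4(2)+2, so the system is aromatic and both rings count as aromatic (benzothiophene).
Rings G and H form a fused bicyclic system (with one N–H) with 9 sp² atoms and 10 π electrons from ring double bonds plus a heteroatom lone pair. 10 = 4(2)+2, so the system is aromatic and both rings count as aromatic (indole).
Aromatic: A, D, E, F, G, H. Total: 6.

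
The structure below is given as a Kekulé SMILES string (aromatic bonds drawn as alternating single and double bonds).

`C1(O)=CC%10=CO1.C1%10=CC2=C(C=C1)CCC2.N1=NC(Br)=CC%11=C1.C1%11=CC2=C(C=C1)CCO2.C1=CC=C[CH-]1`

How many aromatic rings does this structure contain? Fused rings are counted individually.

The SMILES encodes a five-membered ring of four carbons and one oxygen, with two C=C double bonds; a six-membered carbon ring with three alternating C=C double bonds, fused to a saturated five-membered carbon ring; a six-membered ring with two adjacent nitrogens and three alternating double bonds; a six-membered carbon ring with three alternating C=C double bonds, fused to a five-membered ring containing one oxygen and two sp³ carbons; a five-membered all-carbon ring bearing a negative charge on one carbon, with two C=C double bonds.
The 5-membered ring with one oxygen has a continuous p-orbital overlap around the ring; 2 ring double bonds (4 π electrons) plus a heteroatom lone pair (2) give 6 π electrons. That satisfies 4n+2 with n=1, so it is aromatic (furan).
The 6-membered ring is fully conjugated (every ring atom contributes a p orbital); 3 ring double bonds give 6 π electrons. 6 = 4(1)+2, so it is aromatic (benzene ring).
The 5-membered ring has three sp³ carbons, so it is not fully conjugated — not aromatic (cyclopentane ring).
The 6-membered ring with two nitrogens (1,2) is planar and fully conjugated; 3 ring double bonds give 6 π electrons. Since 6 = 4n+2 (n=1), it is aromatic (pyridazine).
The second 6-membered ring is fully conjugated (every ring atom contributes a p orbital); 3 ring double bonds give 6 π electrons. That satisfies 4n+2 with n=1, so it is aromatic (benzene ring).
The second 5-membered ring with one oxygen has two sp³ carbons, so it is not fully conjugated — not aromatic (oxolane ring).
The second 5-membered ring has a continuous p-orbital overlap around the ring; 2 ring double bonds (4 π electrons) plus the carbanion lone pair (2) give 6 π electrons. That satisfies 4n+2 with n=1, so it is aromatic (cyclopentadienyl anion).
5 of the 7 rings are aromatic. Total: 5.

5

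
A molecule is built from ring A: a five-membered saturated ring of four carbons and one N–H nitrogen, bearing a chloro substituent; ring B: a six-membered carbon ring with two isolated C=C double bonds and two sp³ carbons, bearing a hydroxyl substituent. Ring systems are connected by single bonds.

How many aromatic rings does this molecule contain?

Ring A has only sp³ atoms, so it is not fully conjugated — not aromatic (pyrrolidine).
Ring B has two sp³ carbons, so it is not fully conjugated — not aromatic (1,4-cyclohexadiene).
No ring is aromatic. Total: 0.

0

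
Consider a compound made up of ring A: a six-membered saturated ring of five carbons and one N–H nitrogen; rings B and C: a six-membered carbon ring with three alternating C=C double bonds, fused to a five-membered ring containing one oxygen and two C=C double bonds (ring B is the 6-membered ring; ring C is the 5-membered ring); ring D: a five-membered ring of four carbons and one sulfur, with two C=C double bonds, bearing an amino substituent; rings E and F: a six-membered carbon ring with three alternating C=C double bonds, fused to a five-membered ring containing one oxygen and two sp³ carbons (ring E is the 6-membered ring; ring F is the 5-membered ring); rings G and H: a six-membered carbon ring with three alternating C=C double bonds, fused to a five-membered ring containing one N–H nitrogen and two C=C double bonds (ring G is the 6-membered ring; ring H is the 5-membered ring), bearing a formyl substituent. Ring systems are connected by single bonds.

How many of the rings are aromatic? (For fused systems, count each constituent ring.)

Ring A has only sp³ atoms, so it is not fully conjugated — not aromatic (piperidine).
Rings B and C form a fused bicyclic system (with one oxygen) with 9 sp² atoms and 10 π electrons from ring double bonds plus a heteroatom lone pair. 10 = 4(2)+2, so the system is aromatic and both rings count as aromatic (benzofuran).
Ring D has a continuous p-orbital overlap around the ring; 2 ring double bonds (4 π electrons) plus a heteroatom lone pair (2) give 6 π electrons. Since 6 = 4n+2 (n=1), ring D is aromatic (thiophene).
Ring E has a continuous p-orbital overlap around the ring; 3 ring double bonds give 6 π electrons. Since 6 = 4n+2 (n=1), ring E is aromatic (benzene ring).
Ring F has two sp³ carbons, so it is not fully conjugated — not aromatic (oxolane ring).
Rings G and H form a fused bicyclic system (with one N–H) with 9 sp² atoms and 10 π electrons from ring double bonds plus a heteroatom lone pair. 10 = 4(2)+2, so the system is aromatic and both rings count as aromatic (indole).
Aromatic: B, C, D, E, G, H. Total: 6.

6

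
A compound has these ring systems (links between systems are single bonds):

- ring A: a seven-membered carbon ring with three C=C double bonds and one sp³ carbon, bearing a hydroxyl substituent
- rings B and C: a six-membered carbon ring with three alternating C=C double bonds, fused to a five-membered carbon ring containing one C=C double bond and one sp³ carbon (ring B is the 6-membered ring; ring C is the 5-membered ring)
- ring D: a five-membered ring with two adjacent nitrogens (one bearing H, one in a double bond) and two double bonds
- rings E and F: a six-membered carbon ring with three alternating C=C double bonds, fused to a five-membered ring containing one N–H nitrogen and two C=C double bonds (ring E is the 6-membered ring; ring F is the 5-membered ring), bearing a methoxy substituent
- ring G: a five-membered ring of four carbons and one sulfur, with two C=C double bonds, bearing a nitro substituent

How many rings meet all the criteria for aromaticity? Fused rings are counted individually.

Ring A has one sp³ carbon, so it is not fully conjugated — not aromatic (cycloheptatriene).
Ring B has a continuous p-orbital overlap around the ring; 3 ring double bonds give 6 π electrons. 6 = 4(1)+2, so ring B is aromatic (benzene ring).
Ring C has one sp³ carbon, so it is not fully conjugated — not aromatic (cyclopentene ring).
Ring D is fully conjugated (every ring atom contributes a p orbital); 2 ring double bonds (4 π electrons) plus a heteroatom lone pair (2) give 6 π electrons. That satisfies 4n+2 with n=1, so ring D is aromatic (pyrazole).
Rings E and F form a fused bicyclic system (with one N–H) with 9 sp² atoms and 10 π electrons from ring double bonds plus a heteroatom lone pair. 10 = 4(2)+2, so the system is aromatic and both rings count as aromatic (indole).
Ring G has a continuous p-orbital overlap around the ring; 2 ring double bonds (4 π electrons) plus a heteroatom lone pair (2) give 6 π electrons. Since 6 = 4n+2 (n=1), ring G is aromatic (thiophene).
Aromatic: B, D, E, F, G. Total: 5.

5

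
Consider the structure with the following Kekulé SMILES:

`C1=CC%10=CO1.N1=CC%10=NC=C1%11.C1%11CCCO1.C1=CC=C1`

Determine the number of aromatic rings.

The SMILES encodes a five-membered ring of four carbons and one oxygen, with two C=C double bonds; a six-membered ring with nitrogens at positions 1 and 4 and three alternating double bonds; a five-membered saturated ring of four carbons and one oxygen; a four-membered carbon ring with two alternating C=C double bonds.
The 5-membered ring with one oxygen is planar and fully conjugated; 2 ring double bonds (4 π electrons) plus a heteroatom lone pair (2) give 6 π electrons. Since 6 = 4n+2 (n=1), it is aromatic (furan).
The 6-membered ring with two nitrogens (1,4) has a continuous p-orbital overlap around the ring; 3 ring double bonds give 6 π electrons. Since 6 = 4n+2 (n=1), it is aromatic (pyrazine).
The second 5-membered ring with one oxygen has only sp³ atoms, so it is not fully conjugated — not aromatic (tetrahydrofuran).
The 4-membered ring has only sp² ring atoms; a planar conformation would have a fully conjugated π system of 4 electrons. But 4 = 4(1), which is 4n not 4n+2, so it is not aromatic (cyclobutadiene) — cyclobutadiene is antiaromatic and distorts to a rectangle.
2 of the 4 rings are aromatic. Total: 2.

2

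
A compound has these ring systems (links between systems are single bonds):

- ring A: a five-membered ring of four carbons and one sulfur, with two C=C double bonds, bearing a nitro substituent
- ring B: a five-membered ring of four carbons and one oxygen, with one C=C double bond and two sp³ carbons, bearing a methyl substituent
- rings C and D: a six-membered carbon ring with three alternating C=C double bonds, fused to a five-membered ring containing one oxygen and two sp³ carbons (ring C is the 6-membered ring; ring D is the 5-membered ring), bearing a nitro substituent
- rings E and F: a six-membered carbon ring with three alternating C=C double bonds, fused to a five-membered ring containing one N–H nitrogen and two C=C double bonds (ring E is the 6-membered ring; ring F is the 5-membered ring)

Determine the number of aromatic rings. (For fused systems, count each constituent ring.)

Ring A is fully conjugated (every ring atom contributes a p orbital); 2 ring double bonds (4 π electrons) plus a heteroatom lone pair (2) give 6 π electrons. That satisfies 4n+2 with n=1, so ring A is aromatic (thiophene).
Ring B has two sp³ carbons, so it is not fully conjugated — not aromatic (2,3-dihydrofuran).
Ring C is planar and fully conjugated; 3 ring double bonds give 6 π electrons. That satisfies 4n+2 with n=1, so ring C is aromatic (benzene ring).
Ring D has two sp³ carbons, so it is not fully conjugated — not aromatic (oxolane ring).
Rings E and F form a fused bicyclic system (with one N–H) with 9 sp² atoms and 10 π electrons from ring double bonds plus a heteroatom lone pair. 10 = 4(2)+2, so the system is aromatic and both rings count as aromatic (indole).
Aromatic: A, C, E, F. Total: 4.

4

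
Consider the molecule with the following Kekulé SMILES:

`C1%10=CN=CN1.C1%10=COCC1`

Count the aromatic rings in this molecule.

The SMILES encodes a five-membered ring with nitrogens at positions 1 and 3 (one bearing H, one in a C=N bond) and two double bonds; a five-membered ring of four carbons and one oxygen, with one C=C double bond and two sp³ carbons.
The 5-membered ring with two nitrogens (one N–H, one =N–) has a continuous p-orbital overlap around the ring; 2 ring double bonds (4 π electrons) plus a heteroatom lone pair (2) give 6 π electrons. Since 6 = 4n+2 (n=1), it is aromatic (imidazole).
The 5-membered ring with one oxygen has two sp³ carbons, so it is not fully conjugated — not aromatic (2,3-dihydrofuran).
1 of the 2 rings is aromatic. Total: 1.

1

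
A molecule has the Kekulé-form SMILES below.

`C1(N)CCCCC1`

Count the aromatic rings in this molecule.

0

The SMILES encodes a six-membered saturated carbon ring.
The 6-membered ring has only sp³ atoms, so it is not fully conjugated — not aromatic (cyclohexane).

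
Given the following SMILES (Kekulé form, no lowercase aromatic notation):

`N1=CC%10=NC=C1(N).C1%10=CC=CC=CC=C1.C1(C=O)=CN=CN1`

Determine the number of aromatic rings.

The SMILES encodes a six-membered ring with nitrogens at positions 1 and 4 and three alternating double bonds; an eight-membered carbon ring with four alternating C=C double bonds; a five-membered ring with nitrogens at positions 1 and 3 (one bearing H, one in a C=N bond) and two double bonds.
The 6-membered ring with two nitrogens (1,4) is planar and fully conjugated; 3 ring double bonds give 6 π electrons. Since 6 = 4n+2 (n=1), it is aromatic (pyrazine).
The 8-membered ring has only sp² ring atoms; a planar conformation would have a fully conjugated π system of 8 electrons. But 8 = 4(2), which is 4n not 4n+2, so it is not aromatic (cyclooctatetraene) — cyclooctatetraene distorts into a non-planar tub to avoid antiaromaticity.
The 5-membered ring with two nitrogens (one N–H, one =N–) is planar and fully conjugated; 2 ring double bonds (4 π electrons) plus a heteroatom lone pair (2) give 6 π electrons. 6 = 4(1)+2, so it is aromatic (imidazole).
2 of the 3 rings are aromatic. Total: 2.

2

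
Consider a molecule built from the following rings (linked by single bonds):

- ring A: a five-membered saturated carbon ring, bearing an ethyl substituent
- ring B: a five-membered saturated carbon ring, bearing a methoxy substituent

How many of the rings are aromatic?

0

Ring A has only sp³ atoms, so it is not fully conjugated — not aromatic (cyclopentane).
Ring B has only sp³ atoms, so it is not fully conjugated — not aromatic (cyclopentane).
No ring is aromatic. Total: 0.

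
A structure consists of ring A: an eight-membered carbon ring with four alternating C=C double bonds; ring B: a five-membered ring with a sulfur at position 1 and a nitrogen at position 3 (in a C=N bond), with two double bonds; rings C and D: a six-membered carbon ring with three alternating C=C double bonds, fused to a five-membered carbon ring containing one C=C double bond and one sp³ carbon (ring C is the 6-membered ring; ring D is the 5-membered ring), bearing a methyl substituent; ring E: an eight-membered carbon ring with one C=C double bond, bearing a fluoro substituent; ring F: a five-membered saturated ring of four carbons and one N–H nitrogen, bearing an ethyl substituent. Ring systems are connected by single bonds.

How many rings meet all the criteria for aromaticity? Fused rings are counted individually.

Ring A has only sp² ring atoms; a planar conformation would have a fully conjugated π system of 8 electrons. But 8 = 4(2), which is 4n not 4n+2, so ring A is not aromatic (cyclooctatetraene) — cyclooctatetraene distorts into a non-planar tub to avoid antiaromaticity.
Ring B has a continuous p-orbital overlap around the ring; 2 ring double bonds (4 π electrons) plus a heteroatom lone pair (2) give 6 π electrons. Since 6 = 4n+2 (n=1), ring B is aromatic (thiazole).
Ring C has a continuous p-orbital overlap around the ring; 3 ring double bonds give 6 π electrons. 6 = 4(1)+2, so ring C is aromatic (benzene ring).
Ring D has one sp³ carbon, so it is not fully conjugated — not aromatic (cyclopentene ring).
Ring E has six sp³ carbons, so it is not fully conjugated — not aromatic (cyclooctene).
Ring F has only sp³ atoms, so it is not fully conjugated — not aromatic (pyrrolidine).
Aromatic: B, C. Total: 2.

2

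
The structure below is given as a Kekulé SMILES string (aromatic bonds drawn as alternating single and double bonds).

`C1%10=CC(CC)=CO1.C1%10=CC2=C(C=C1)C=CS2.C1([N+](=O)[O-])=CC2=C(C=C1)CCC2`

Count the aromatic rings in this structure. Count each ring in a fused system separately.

4

The SMILES encodes a five-membered ring of four carbons and one oxygen, with two C=C double bonds; a six-membered carbon ring with three alternating C=C double bonds, fused to a five-membered ring containing one sulfur and two C=C double bonds; a six-membered carbon ring with three alternating C=C double bonds, fused to a saturated five-membered carbon ring.
The 5-membered ring with one oxygen has a continuous p-orbital overlap around the ring; 2 ring double bonds (4 π electrons) plus a heteroatom lone pair (2) give 6 π electrons. Since 6 = 4n+2 (n=1), it is aromatic (furan).
The fused 6/5-membered bicyclic (with one sulfur) is a single π system with 9 sp² atoms and 10 π electrons from ring double bonds plus a heteroatom lone pair. 10 = 4(2)+2, so the system is aromatic and both rings count as aromatic (benzothiophene).
The 6-membered ring is planar and fully conjugated; 3 ring double bonds give 6 π electrons. 6 = 4(1)+2, so it is aromatic (benzene ring).
The 5-membered ring has three sp³ carbons, so it is not fully conjugated — not aromatic (cyclopentane ring).
4 of the 5 rings are aromatic. Total: 4.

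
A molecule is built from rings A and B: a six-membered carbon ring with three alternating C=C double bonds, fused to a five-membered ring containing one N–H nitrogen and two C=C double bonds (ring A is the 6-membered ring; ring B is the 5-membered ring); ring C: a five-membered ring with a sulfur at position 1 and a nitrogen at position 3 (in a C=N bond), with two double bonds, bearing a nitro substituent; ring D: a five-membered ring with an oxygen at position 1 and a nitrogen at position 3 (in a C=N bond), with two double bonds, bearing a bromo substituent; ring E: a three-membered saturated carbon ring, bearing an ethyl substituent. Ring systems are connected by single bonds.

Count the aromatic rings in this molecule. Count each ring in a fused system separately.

4

Rings A and B form a fused bicyclic system (with one N–H) with 9 sp² atoms and 10 π electrons from ring double bonds plus a heteroatom lone pair. 10 = 4(2)+2, so the system is aromatic and both rings count as aromatic (indole).
Ring C is fully conjugated (every ring atom contributes a p orbital); 2 ring double bonds (4 π electrons) plus a heteroatom lone pair (2) give 6 π electrons. That satisfies 4n+2 with n=1, so ring C is aromatic (thiazole).
Ring D is fully conjugated (every ring atom contributes a p orbital); 2 ring double bonds (4 π electrons) plus a heteroatom lone pair (2) give 6 π electrons. 6 = 4(1)+2, so ring D is aromatic (oxazole).
Ring E has only sp³ atoms, so it is not fully conjugated — not aromatic (cyclopropane).
Aromatic: A, B, C, D. Total: 4.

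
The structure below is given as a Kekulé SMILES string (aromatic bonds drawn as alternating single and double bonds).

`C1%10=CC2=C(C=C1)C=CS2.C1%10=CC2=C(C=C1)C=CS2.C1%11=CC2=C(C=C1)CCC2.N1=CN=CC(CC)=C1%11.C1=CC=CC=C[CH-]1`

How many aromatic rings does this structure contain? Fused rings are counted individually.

The SMILES encodes a six-membered carbon ring with three alternating C=C double bonds, fused to a five-membered ring containing one sulfur and two C=C double bonds; a six-membered carbon ring with three alternating C=C double bonds, fused to a five-membered ring containing one sulfur and two C=C double bonds; a six-membered carbon ring with three alternating C=C double bonds, fused to a saturated five-membered carbon ring; a six-membered ring with nitrogens at positions 1 and 3 and three alternating double bonds; a seven-membered all-carbon ring bearing a negative charge on one carbon, with three C=C double bonds.
The fused 6/5-membered bicyclic (with one sulfur) is a single π system with 9 sp² atoms and 10 π electrons from ring double bonds plus a heteroatom lone pair. 10 = 4(2)+2, so the system is aromatic and both rings count as aromatic (benzothiophene).
The fused 6/5-membered bicyclic (with one sulfur) is a single π system with 9 sp² atoms and 10 π electrons from ring double bonds plus a heteroatom lone pair. 10 = 4(2)+2, so the system is aromatic and both rings count as aromatic (benzothiophene).
The 6-membered ring has a continuous p-orbital overlap around the ring; 3 ring double bonds give 6 π electrons. That satisfies 4n+2 with n=1, so it is aromatic (benzene ring).
The 5-membered ring has three sp³ carbons, so it is not fully conjugated — not aromatic (cyclopentane ring).
The 6-membered ring with two nitrogens (1,3) is fully conjugated (every ring atom contributes a p orbital); 3 ring double bonds give 6 π electrons. 6 = 4(1)+2, so it is aromatic (pyrimidine).
The 7-membered ring has only sp² ring atoms; a planar conformation would have a fully conjugated π system of 8 electrons. But 8 = 4(2), which is 4n not 4n+2, so it is not aromatic (cycloheptatrienyl anion).
6 of the 8 rings are aromatic. Total: 6.

6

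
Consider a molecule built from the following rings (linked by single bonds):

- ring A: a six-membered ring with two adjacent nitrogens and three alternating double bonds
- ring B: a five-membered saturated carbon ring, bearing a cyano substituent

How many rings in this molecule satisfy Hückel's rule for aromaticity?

Ring A is planar and fully conjugated; 3 ring double bonds give 6 π electrons. That satisfies 4n+2 with n=1, so ring A is aromatic (pyridazine).
Ring B has only sp³ atoms, so it is not fully conjugated — not aromatic (cyclopentane).
Aromatic: A. Total: 1.

1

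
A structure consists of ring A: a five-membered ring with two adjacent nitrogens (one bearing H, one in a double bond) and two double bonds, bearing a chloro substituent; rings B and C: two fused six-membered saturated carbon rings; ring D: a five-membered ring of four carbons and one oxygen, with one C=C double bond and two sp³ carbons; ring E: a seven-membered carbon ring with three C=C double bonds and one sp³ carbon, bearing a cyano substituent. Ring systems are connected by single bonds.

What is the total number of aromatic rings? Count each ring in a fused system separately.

Ring A has a continuous p-orbital overlap around the ring; 2 ring double bonds (4 π electrons) plus a heteroatom lone pair (2) give 6 π electrons. Since 6 = 4n+2 (n=1), ring A is aromatic (pyrazole).
Ring B has only sp³ atoms, so it is not fully conjugated — not aromatic (cyclohexane ring).
Ring C has only sp³ atoms, so it is not fully conjugated — not aromatic (cyclohexane ring).
Ring D has two sp³ carbons, so it is not fully conjugated — not aromatic (2,3-dihydrofuran).
Ring E has one sp³ carbon, so it is not fully conjugated — not aromatic (cycloheptatriene).
Aromatic: A. Total: 1.

1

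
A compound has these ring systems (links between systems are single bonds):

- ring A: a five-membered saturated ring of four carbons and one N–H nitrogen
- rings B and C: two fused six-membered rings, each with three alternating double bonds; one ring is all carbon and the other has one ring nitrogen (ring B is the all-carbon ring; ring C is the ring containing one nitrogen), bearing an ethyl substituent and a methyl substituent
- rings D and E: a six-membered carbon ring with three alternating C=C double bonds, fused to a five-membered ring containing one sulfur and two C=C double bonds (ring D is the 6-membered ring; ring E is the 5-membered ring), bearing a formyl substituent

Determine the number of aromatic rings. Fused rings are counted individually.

4

Ring A has only sp³ atoms, so it is not fully conjugated — not aromatic (pyrrolidine).
Rings B and C form a fused bicyclic system (with one nitrogen) with 10 sp² atoms and 10 π electrons from ring double bonds. 10 = 4(2)+2, so the system is aromatic and both rings count as aromatic (quinoline).
Rings D and E form a fused bicyclic system (with one sulfur) with 9 sp² atoms and 10 π electrons from ring double bonds plus a heteroatom lone pair. 10 = 4(2)+2, so the system is aromatic and both rings count as aromatic (benzothiophene).
Aromatic: B, C, D, E. Total: 4.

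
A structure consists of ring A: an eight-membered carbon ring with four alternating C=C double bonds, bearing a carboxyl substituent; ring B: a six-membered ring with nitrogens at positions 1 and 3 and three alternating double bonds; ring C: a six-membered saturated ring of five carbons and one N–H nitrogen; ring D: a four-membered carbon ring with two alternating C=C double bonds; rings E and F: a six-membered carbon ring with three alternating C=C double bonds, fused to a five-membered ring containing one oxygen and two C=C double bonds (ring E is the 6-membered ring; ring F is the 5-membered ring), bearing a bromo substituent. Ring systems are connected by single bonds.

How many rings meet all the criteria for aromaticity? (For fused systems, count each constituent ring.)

3

Ring A has only sp² ring atoms; a planar conformation would have a fully conjugated π system of 8 electrons. But 8 = 4(2), which is 4n not 4n+2, so ring A is not aromatic (cyclooctatetraene) — cyclooctatetraene distorts into a non-planar tub to avoid antiaromaticity.
Ring B is planar and fully conjugated; 3 ring double bonds give 6 π electrons. Since 6 = 4n+2 (n=1), ring B is aromatic (pyrimidine).
Ring C has only sp³ atoms, so it is not fully conjugated — not aromatic (piperidine).
Ring D has only sp² ring atoms; a planar conformation would have a fully conjugated π system of 4 electrons. But 4 = 4(1), which is 4n not 4n+2, so ring D is not aromatic (cyclobutadiene) — cyclobutadiene is antiaromatic and distorts to a rectangle.
Rings E and F form a fused bicyclic system (with one oxygen) with 9 sp² atoms and 10 π electrons from ring double bonds plus a heteroatom lone pair. 10 = 4(2)+2, so the system is aromatic and both rings count as aromatic (benzofuran).
Aromatic: B, E, F. Total: 3.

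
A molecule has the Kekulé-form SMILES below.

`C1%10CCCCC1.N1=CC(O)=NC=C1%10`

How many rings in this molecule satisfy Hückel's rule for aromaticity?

1

The SMILES encodes a six-membered saturated carbon ring; a six-membered ring with nitrogens at positions 1 and 4 and three alternating double bonds.
The 6-membered ring has only sp³ atoms, so it is not fully conjugated — not aromatic (cyclohexane).
The 6-membered ring with two nitrogens (1,4) is fully conjugated (every ring atom contributes a p orbital); 3 ring double bonds give 6 π electrons. Since 6 = 4n+2 (n=1), it is aromatic (pyrazine).
1 of the 2 rings is aromatic. Total: 1.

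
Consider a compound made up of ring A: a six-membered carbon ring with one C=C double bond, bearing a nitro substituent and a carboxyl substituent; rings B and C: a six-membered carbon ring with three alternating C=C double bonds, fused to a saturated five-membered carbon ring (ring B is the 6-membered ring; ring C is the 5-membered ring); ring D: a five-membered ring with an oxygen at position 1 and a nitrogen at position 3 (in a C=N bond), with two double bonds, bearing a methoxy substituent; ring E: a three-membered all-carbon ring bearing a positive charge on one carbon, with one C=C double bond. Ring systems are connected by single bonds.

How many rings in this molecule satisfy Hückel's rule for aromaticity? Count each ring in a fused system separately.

3

Ring A has four sp³ carbons, so it is not fully conjugated — not aromatic (cyclohexene).
Ring B is fully conjugated (every ring atom contributes a p orbital); 3 ring double bonds give 6 π electrons. That satisfies 4n+2 with n=1, so ring B is aromatic (benzene ring).
Ring C has three sp³ carbons, so it is not fully conjugated — not aromatic (cyclopentane ring).
Ring D is planar and fully conjugated; 2 ring double bonds (4 π electrons) plus a heteroatom lone pair (2) give 6 π electrons. That satisfies 4n+2 with n=1, so ring D is aromatic (oxazole).
Ring E is fully conjugated (every ring atom contributes a p orbital); 1 ring double bond (2 π electrons) plus the carbocation's empty p orbital (0, but keeps the ring conjugated) give 2 π electrons. 2 = 4(0)+2, so ring E is aromatic (cyclopropenyl cation).
Aromatic: B, D, E. Total: 3.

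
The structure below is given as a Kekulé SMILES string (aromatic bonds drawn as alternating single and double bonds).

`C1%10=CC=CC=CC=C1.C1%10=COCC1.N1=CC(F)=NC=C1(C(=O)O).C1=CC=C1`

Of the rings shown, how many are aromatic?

The SMILES encodes an eight-membered carbon ring with four alternating C=C double bonds; a five-membered ring of four carbons and one oxygen, with one C=C double bond and two sp³ carbons; a six-membered ring with nitrogens at positions 1 and 4 and three alternating double bonds; a four-membered carbon ring with two alternating C=C double bonds.
The 8-membered ring has only sp² ring atoms; a planar conformation would have a fully conjugated π system of 8 electrons. But 8 = 4(2), which is 4n not 4n+2, so it is not aromatic (cyclooctatetraene) — cyclooctatetraene distorts into a non-planar tub to avoid antiaromaticity.
The 5-membered ring with one oxygen has two sp³ carbons, so it is not fully conjugated — not aromatic (2,3-dihydrofuran).
The 6-membered ring with two nitrogens (1,4) is fully conjugated (every ring atom contributes a p orbital); 3 ring double bonds give 6 π electrons. Since 6 = 4n+2 (n=1), it is aromatic (pyrazine).
The 4-membered ring has only sp² ring atoms; a planar conformation would have a fully conjugated π system of 4 electrons. But 4 = 4(1), which is 4n not 4n+2, so it is not aromatic (cyclobutadiene) — cyclobutadiene is antiaromatic and distorts to a rectangle.
1 of the 4 rings is aromatic. Total: 1.

1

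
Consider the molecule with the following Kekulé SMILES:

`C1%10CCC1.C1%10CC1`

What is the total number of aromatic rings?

The SMILES encodes a four-membered saturated carbon ring; a three-membered saturated carbon ring.
The 4-membered ring has only sp³ atoms, so it is not fully conjugated — not aromatic (cyclobutane).
The 3-membered ring has only sp³ atoms, so it is not fully conjugated — not aromatic (cyclopropane).
None of the rings are aromatic. Total: 0.

0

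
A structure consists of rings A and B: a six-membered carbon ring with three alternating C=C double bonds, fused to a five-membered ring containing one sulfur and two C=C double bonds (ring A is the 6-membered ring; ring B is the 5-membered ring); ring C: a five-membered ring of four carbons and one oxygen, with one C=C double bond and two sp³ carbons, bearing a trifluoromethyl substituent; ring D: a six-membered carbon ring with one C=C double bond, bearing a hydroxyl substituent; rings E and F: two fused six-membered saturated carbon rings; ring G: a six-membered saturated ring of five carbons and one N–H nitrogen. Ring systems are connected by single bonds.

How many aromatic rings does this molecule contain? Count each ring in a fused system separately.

Rings A and B form a fused bicyclic system (with one sulfur) with 9 sp² atoms and 10 π electrons from ring double bonds plus a heteroatom lone pair. 10 = 4(2)+2, so the system is aromatic and both rings count as aromatic (benzothiophene).
Ring C has two sp³ carbons, so it is not fully conjugated — not aromatic (2,3-dihydrofuran).
Ring D has four sp³ carbons, so it is not fully conjugated — not aromatic (cyclohexene).
Ring E has only sp³ atoms, so it is not fully conjugated — not aromatic (cyclohexane ring).
Ring F has only sp³ atoms, so it is not fully conjugated — not aromatic (cyclohexane ring).
Ring G has only sp³ atoms, so it is not fully conjugated — not aromatic (piperidine).
Aromatic: A, B. Total: 2.

2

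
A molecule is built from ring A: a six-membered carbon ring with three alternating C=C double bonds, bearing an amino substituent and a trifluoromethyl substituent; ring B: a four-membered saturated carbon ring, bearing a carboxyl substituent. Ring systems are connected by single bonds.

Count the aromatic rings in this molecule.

Ring A is fully conjugated (every ring atom contributes a p orbital); 3 ring double bonds give 6 π electrons. That satisfies 4n+2 with n=1, so ring A is aromatic (benzene).
Ring B has only sp³ atoms, so it is not fully conjugated — not aromatic (cyclobutane).
Aromatic: A. Total: 1.

1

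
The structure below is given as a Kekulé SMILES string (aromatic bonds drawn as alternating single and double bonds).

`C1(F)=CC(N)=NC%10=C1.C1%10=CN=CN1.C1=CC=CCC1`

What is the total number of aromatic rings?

The SMILES encodes a six-membered ring of five carbons and one nitrogen with three alternating double bonds; a five-membered ring with nitrogens at positions 1 and 3 (one bearing H, one in a C=N bond) and two double bonds; a six-membered carbon ring with two conjugated C=C double bonds and two sp³ carbons.
The 6-membered ring with one nitrogen is planar and fully conjugated; 3 ring double bonds give 6 π electrons. That satisfies 4n+2 with n=1, so it is aromatic (pyridine).
The 5-membered ring with two nitrogens (one N–H, one =N–) is fully conjugated (every ring atom contributes a p orbital); 2 ring double bonds (4 π electrons) plus a heteroatom lone pair (2) give 6 π electrons. Since 6 = 4n+2 (n=1), it is aromatic (imidazole).
The 6-membered ring has two sp³ carbons, so it is not fully conjugated — not aromatic (1,3-cyclohexadiene).
2 of the 3 rings are aromatic. Total: 2.

2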